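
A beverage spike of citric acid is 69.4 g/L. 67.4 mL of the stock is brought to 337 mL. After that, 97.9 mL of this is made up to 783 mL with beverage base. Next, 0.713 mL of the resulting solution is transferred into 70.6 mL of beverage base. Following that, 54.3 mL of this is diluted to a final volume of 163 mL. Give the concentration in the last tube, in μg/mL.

5.78 μg/mL

Overall dilution factor = 5 × 7.998 × 100.0 × 3.002 = 1.20 × 10⁴.
69.4 g/L / 1.20 × 10⁴ = 5.78 × 10⁻³ g/L = 5.78 μg/mL.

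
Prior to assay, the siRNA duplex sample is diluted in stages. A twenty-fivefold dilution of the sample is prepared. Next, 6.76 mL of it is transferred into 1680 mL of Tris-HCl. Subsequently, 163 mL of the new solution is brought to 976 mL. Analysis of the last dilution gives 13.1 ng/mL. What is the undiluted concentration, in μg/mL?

Overall dilution factor = 25 × 249.5 × 5.988 = 3.74 × 10⁴.
Original = 13.1 ng/mL × 3.74 × 10⁴ = 4.89 × 10⁵ ng/mL = 489 μg/mL.

489 μg/mL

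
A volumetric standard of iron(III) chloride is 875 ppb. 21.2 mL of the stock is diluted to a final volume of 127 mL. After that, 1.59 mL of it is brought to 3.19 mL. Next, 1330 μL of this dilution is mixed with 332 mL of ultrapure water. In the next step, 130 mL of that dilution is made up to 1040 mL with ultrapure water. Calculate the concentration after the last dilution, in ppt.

Overall dilution factor = 5.991 × 2.006 × 250.6 × 8 = 2.41 × 10⁴.
875 ppb / 2.41 × 10⁴ = 0.0363 ppb = 36.3 ppt.

36.3 ppt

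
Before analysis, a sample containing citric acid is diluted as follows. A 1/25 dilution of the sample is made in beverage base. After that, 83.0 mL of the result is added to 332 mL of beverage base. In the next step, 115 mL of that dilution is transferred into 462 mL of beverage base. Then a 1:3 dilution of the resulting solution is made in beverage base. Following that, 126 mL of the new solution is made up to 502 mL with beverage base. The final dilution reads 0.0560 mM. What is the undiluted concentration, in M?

Overall dilution factor = 25 × 5 × 5.017 × 3 × 3.984 = 7496.
Original = 0.0560 mM × 7496 = 420 mM = 0.420 M.

0.420 M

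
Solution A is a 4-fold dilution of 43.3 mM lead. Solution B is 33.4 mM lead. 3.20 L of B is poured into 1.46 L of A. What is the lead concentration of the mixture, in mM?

26.3 mM

C_A = 43.3 mM / 4 = 10.8 mM.
C_mix = (C_A·V_A + C_B·V_B)/(V_A + V_B) = (10.8×1.46 + 33.4×3.20) / 4.660 = 26.3 mM.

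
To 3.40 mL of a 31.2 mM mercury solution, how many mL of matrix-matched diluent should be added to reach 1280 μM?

1280 μM = 1.28 mM.
V₂ = C₁V₁/C₂ = 31.2 × 3.40 / 1.28 = 82.9 mL.
Diluent to add = V₂ − V₁ = 82.9 − 3.40 = 79.5 mL.

79.5 mL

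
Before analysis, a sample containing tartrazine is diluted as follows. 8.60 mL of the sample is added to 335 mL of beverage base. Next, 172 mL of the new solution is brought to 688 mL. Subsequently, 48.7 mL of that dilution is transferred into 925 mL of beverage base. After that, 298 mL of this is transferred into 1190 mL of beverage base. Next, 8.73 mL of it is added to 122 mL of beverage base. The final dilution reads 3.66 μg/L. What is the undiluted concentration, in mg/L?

Overall dilution factor = 39.95 × 4 × 19.99 × 4.993 × 14.97 = 2.39 × 10⁵.
Original = 3.66 μg/L × 2.39 × 10⁵ = 8.74 × 10⁵ μg/L = 874 mg/L.

874 mg/L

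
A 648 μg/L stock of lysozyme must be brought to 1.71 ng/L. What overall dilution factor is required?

Factor = C₀/C_target = 648 μg/L / 1.71 ng/L = 3.79 × 10⁵.

3.79 × 10⁵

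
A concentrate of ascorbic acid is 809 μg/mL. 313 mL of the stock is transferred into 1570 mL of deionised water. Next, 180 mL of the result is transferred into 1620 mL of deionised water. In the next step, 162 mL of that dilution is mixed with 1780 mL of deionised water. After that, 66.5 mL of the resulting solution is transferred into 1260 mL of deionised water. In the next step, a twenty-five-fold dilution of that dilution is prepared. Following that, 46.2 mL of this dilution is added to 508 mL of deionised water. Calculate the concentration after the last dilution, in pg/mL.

188 pg/mL

Overall dilution factor = 6.016 × 10 × 11.99 × 19.95 × 25 × 12.00 = 4.31 × 10⁶.
809 μg/mL / 4.31 × 10⁶ = 1.88 × 10⁻⁴ μg/mL = 188 pg/mL.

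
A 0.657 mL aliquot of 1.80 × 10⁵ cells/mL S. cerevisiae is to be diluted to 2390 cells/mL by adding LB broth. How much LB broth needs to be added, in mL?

48.8 mL

V₂ = C₁V₁/C₂ = 1.80 × 10⁵ × 0.657 / 2390 = 49.5 mL.
Diluent to add = V₂ − V₁ = 49.5 − 0.657 = 48.8 mL.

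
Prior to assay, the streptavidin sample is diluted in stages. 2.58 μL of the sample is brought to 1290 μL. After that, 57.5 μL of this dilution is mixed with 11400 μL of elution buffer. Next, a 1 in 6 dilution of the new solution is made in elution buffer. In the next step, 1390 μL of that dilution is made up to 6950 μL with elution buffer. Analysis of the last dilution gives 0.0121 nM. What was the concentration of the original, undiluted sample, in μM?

Overall dilution factor = 500 × 199.3 × 6 × 5 = 2.99 × 10⁶.
Original = 0.0121 nM × 2.99 × 10⁶ = 3.62 × 10⁴ nM = 36.2 μM.

36.2 μM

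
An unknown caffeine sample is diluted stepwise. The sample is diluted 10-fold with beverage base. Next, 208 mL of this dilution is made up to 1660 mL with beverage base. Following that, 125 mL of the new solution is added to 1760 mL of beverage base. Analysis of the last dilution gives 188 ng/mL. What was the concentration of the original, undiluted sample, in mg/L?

226 mg/L

Overall dilution factor = 10 × 7.981 × 15.08 = 1204.
Original = 188 ng/mL × 1204 = 2.26 × 10⁵ ng/mL = 226 mg/L.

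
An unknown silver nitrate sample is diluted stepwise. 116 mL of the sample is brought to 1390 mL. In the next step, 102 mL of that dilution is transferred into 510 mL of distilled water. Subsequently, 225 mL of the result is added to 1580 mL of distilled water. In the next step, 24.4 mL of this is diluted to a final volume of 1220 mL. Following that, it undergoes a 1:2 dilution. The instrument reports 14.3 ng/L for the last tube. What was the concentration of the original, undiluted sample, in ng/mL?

Overall dilution factor = 11.98 × 6 × 8.022 × 50 × 2 = 5.77 × 10⁴.
Original = 14.3 ng/L × 5.77 × 10⁴ = 8.25 × 10⁵ ng/L = 825 ng/mL.

825 ng/mL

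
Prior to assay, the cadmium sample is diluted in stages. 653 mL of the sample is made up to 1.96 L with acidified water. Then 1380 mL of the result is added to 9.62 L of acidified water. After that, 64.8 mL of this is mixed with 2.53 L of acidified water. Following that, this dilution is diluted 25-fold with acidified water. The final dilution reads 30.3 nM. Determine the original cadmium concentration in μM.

726 μM

Overall dilution factor = 3.002 × 7.971 × 40.04 × 25 = 2.40 × 10⁴.
Original = 30.3 nM × 2.40 × 10⁴ = 7.26 × 10⁵ nM = 726 μM.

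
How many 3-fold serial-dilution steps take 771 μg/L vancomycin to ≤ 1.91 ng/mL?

6

Need 3ⁿ ≥ 404, so n ≥ log(404)/log(3) = 5.46.
Minimum whole steps: n = 6.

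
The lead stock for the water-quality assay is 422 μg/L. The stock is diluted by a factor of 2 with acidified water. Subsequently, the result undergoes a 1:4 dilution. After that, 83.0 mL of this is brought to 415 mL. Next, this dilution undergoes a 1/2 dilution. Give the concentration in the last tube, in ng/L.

Overall dilution factor = 2 × 4 × 5 × 2 = 80.0.
422 μg/L / 80.0 = 5.28 μg/L = 5270 ng/L.

5270 ng/L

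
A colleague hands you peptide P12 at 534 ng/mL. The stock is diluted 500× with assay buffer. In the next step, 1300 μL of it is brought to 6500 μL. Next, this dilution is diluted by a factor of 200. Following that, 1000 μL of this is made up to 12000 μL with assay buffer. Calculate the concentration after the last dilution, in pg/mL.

0.0890 pg/mL

Overall dilution factor = 500 × 5 × 200 × 12 = 6.00 × 10⁶.
534 ng/mL / 6.00 × 10⁶ = 8.90 × 10⁻⁵ ng/mL = 0.0890 pg/mL.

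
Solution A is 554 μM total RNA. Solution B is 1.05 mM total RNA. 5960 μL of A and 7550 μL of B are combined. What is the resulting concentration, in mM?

C_B = 1.05 mM = 1050 μM.
C_mix = (C_A·V_A + C_B·V_B)/(V_A + V_B) = (554×5960 + 1050×7550) / 13510 = 831 μM = 0.831 mM.

0.831 mM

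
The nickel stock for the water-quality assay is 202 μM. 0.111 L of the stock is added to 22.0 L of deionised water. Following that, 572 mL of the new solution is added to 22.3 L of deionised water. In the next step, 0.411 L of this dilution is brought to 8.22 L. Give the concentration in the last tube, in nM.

Overall dilution factor = 199.2 × 39.99 × 20 = 1.59 × 10⁵.
202 μM / 1.59 × 10⁵ = 1.27 × 10⁻³ μM = 1.27 nM.

1.27 nM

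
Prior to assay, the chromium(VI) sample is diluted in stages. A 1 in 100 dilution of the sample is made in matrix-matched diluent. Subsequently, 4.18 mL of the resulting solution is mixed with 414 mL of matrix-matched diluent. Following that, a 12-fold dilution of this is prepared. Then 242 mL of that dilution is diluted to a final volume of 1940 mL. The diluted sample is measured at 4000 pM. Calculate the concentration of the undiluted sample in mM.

3.85 mM

Overall dilution factor = 100 × 100.0 × 12 × 8.017 = 9.62 × 10⁵.
Original = 4000 pM × 9.62 × 10⁵ = 3.85 × 10⁹ pM = 3.85 mM.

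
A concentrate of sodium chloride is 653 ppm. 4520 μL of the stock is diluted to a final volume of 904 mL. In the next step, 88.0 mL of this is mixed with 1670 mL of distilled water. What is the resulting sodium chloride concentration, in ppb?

163 ppb

Overall dilution factor = 200 × 19.98 = 3995.
653 ppm / 3995 = 0.163 ppm = 163 ppb.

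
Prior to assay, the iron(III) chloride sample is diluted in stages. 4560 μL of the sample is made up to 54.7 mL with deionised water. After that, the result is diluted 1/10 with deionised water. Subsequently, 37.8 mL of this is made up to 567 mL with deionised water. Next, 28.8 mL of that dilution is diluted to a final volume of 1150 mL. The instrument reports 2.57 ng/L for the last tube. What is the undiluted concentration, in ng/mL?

Overall dilution factor = 12.00 × 10 × 15 × 39.93 = 7.18 × 10⁴.
Original = 2.57 ng/L × 7.18 × 10⁴ = 1.85 × 10⁵ ng/L = 185 ng/mL.

185 ng/mL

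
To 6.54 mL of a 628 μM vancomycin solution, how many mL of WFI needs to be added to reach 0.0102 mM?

396 mL

0.0102 mM = 10.2 μM.
V₂ = C₁V₁/C₂ = 628 × 6.54 / 10.2 = 403 mL.
Diluent to add = V₂ − V₁ = 403 − 6.54 = 396 mL.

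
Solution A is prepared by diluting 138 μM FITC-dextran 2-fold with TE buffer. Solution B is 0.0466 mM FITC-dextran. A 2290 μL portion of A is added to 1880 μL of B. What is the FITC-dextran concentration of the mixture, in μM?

58.9 μM

C_A = 138 μM / 2 = 69.0 μM.
C_B = 0.0466 mM = 46.6 μM.
C_mix = (C_A·V_A + C_B·V_B)/(V_A + V_B) = (69.0×2290 + 46.6×1880) / 4170 = 58.9 μM.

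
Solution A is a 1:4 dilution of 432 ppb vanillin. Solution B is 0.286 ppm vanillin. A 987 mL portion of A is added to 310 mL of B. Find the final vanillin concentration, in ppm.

0.151 ppm

C_A = 432 ppb / 4 = 108 ppb.
C_B = 0.286 ppm = 286 ppb.
C_mix = (C_A·V_A + C_B·V_B)/(V_A + V_B) = (108×987 + 286×310) / 1297 = 151 ppb = 0.151 ppm.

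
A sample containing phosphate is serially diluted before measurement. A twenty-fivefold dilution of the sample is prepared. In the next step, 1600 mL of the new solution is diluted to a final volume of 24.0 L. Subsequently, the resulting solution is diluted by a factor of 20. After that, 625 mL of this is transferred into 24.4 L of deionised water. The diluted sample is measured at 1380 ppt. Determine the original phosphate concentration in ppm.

414 ppm

Overall dilution factor = 25 × 15 × 20 × 40.04 = 3.00 × 10⁵.
Original = 1380 ppt × 3.00 × 10⁵ = 4.14 × 10⁸ ppt = 414 ppm.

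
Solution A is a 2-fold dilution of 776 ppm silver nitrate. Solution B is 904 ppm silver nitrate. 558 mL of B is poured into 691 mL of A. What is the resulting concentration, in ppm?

619 ppm

C_A = 776 ppm / 2 = 388 ppm.
C_mix = (C_A·V_A + C_B·V_B)/(V_A + V_B) = (388×691 + 904×558) / 1249 = 619 ppm.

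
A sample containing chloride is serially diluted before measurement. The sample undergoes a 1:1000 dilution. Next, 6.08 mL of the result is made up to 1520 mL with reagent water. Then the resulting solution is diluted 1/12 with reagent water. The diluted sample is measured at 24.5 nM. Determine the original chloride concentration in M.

Overall dilution factor = 1000 × 250 × 12 = 3.00 × 10⁶.
Original = 24.5 nM × 3.00 × 10⁶ = 7.35 × 10⁷ nM = 0.0735 M.

0.0735 M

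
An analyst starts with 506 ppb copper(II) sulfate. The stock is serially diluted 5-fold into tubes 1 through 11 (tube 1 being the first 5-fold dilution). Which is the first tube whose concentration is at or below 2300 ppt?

Tube n has concentration 506 ppb / 5ⁿ.
Need 5ⁿ ≥ 506 ppb / 2300 ppt = 220, so n ≥ 3.35.
First such tube: n = 4.

tube 4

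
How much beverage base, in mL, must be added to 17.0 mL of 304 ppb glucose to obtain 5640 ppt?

5640 ppt = 5.64 ppb.
V₂ = C₁V₁/C₂ = 304 × 17.0 / 5.64 = 916 mL.
Diluent to add = V₂ − V₁ = 916 − 17.0 = 899 mL.

899 mL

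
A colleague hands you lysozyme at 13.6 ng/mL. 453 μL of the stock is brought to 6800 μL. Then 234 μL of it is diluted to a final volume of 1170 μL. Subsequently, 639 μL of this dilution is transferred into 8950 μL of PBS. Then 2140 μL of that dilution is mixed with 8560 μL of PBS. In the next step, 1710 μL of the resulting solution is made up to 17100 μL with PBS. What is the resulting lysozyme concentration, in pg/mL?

Overall dilution factor = 15.01 × 5 × 15.01 × 5 × 10 = 5.63 × 10⁴.
13.6 ng/mL / 5.63 × 10⁴ = 2.41 × 10⁻⁴ ng/mL = 0.241 pg/mL.

0.241 pg/mL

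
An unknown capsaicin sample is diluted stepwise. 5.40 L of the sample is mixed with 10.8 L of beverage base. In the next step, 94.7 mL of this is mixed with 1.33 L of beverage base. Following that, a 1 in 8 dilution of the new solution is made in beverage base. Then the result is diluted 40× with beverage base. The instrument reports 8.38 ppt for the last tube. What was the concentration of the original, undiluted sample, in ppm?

Overall dilution factor = 3 × 15.04 × 8 × 40 = 1.44 × 10⁴.
Original = 8.38 ppt × 1.44 × 10⁴ = 1.21 × 10⁵ ppt = 0.121 ppm.

0.121 ppm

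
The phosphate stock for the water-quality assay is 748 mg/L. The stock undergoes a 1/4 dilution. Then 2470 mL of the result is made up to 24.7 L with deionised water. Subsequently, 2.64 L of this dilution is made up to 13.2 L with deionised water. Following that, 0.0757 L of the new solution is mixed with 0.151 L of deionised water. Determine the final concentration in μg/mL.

1.25 μg/mL

Overall dilution factor = 4 × 10 × 5 × 2.995 = 599.
748 mg/L / 599 = 1.25 mg/L = 1.25 μg/mL.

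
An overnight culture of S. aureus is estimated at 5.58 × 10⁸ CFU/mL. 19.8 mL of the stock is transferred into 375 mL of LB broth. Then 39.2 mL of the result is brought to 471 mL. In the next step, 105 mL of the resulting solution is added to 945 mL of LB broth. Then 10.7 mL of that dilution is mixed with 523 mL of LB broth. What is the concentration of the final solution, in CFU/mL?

Overall dilution factor = 19.94 × 12.02 × 10 × 49.88 = 1.19 × 10⁵.
5.58 × 10⁸ CFU/mL / 1.19 × 10⁵ = 4670 CFU/mL.

4670 CFU/mL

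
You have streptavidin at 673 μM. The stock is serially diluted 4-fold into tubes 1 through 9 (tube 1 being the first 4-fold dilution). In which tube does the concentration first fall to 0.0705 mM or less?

tube 2

Tube n has concentration 673 μM / 4ⁿ.
Need 4ⁿ ≥ 673 μM / 0.0705 mM = 9.55, so n ≥ 1.63.
First such tube: n = 2.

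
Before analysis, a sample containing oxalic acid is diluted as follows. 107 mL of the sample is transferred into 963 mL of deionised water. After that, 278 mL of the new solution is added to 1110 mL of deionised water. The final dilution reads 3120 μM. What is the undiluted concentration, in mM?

156 mM

Overall dilution factor = 10 × 4.993 = 49.9.
Original = 3120 μM × 49.9 = 1.56 × 10⁵ μM = 156 mM.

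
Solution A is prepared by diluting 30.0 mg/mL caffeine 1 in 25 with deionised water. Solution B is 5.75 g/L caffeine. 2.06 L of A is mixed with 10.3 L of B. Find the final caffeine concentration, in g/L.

C_A = 30.0 mg/mL / 25 = 1.20 mg/mL.
C_B = 5.75 g/L = 5.75 mg/mL.
C_mix = (C_A·V_A + C_B·V_B)/(V_A + V_B) = (1.20×2.06 + 5.75×10.3) / 12.36 = 4.99 mg/mL = 4.99 g/L.

4.99 g/L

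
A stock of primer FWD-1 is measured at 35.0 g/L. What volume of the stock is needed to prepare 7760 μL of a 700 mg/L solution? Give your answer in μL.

700 mg/L = 0.700 g/L.
V₁ = C₂V₂/C₁ = 0.700 × 7760 / 35.0 = 155 μL.

155 μL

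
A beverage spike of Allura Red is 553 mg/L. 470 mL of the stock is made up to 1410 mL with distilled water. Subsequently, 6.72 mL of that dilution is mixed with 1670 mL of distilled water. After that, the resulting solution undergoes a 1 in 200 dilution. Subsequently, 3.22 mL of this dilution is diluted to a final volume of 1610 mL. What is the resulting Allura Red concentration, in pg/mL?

Overall dilution factor = 3 × 249.5 × 200 × 500 = 7.49 × 10⁷.
553 mg/L / 7.49 × 10⁷ = 7.39 × 10⁻⁶ mg/L = 7.39 pg/mL.

7.39 pg/mL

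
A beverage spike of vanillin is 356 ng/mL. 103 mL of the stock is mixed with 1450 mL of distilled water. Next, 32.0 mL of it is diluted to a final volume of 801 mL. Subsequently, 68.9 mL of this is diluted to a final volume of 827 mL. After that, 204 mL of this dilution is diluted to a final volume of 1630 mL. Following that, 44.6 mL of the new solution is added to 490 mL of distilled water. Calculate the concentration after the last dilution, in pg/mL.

Overall dilution factor = 15.08 × 25.03 × 12.00 × 7.990 × 11.99 = 4.34 × 10⁵.
356 ng/mL / 4.34 × 10⁵ = 8.21 × 10⁻⁴ ng/mL = 0.821 pg/mL.

0.821 pg/mL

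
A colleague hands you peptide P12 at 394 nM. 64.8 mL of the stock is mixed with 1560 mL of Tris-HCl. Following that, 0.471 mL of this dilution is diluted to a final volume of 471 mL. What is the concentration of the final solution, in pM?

15.7 pM

Overall dilution factor = 25.07 × 1000 = 2.51 × 10⁴.
394 nM / 2.51 × 10⁴ = 0.0157 nM = 15.7 pM.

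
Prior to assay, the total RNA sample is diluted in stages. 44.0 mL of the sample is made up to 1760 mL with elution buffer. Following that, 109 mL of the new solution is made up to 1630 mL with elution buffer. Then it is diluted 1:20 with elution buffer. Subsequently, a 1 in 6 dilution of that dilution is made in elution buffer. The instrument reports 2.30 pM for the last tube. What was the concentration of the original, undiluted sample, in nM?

Overall dilution factor = 40 × 14.95 × 20 × 6 = 7.18 × 10⁴.
Original = 2.30 pM × 7.18 × 10⁴ = 1.65 × 10⁵ pM = 165 nM.

165 nM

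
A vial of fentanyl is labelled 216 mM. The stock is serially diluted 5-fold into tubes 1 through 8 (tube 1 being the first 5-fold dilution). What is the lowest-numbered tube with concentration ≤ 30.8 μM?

Tube n has concentration 216 mM / 5ⁿ.
Need 5ⁿ ≥ 216 mM / 30.8 μM = 7013, so n ≥ 5.50.
First such tube: n = 6.

tube 6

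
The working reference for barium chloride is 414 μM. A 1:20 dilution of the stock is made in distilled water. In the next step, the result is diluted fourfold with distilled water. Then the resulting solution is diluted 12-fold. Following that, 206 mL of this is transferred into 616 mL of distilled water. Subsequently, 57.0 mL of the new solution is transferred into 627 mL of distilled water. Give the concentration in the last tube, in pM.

9010 pM

Overall dilution factor = 20 × 4 × 12 × 3.990 × 12 = 4.60 × 10⁴.
414 μM / 4.60 × 10⁴ = 9.01 × 10⁻³ μM = 9010 pM.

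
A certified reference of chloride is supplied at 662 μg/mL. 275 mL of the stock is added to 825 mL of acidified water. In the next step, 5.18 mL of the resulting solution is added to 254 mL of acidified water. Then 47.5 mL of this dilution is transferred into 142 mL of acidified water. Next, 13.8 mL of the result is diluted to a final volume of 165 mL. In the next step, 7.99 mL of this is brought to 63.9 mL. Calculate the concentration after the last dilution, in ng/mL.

8.67 ng/mL

Overall dilution factor = 4 × 50.03 × 3.989 × 11.96 × 7.997 = 7.63 × 10⁴.
662 μg/mL / 7.63 × 10⁴ = 8.67 × 10⁻³ μg/mL = 8.67 ng/mL.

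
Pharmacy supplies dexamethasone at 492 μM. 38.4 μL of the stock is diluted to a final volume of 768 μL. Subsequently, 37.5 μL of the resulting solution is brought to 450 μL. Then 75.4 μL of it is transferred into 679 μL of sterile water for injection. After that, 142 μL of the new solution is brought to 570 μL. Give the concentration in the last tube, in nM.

51.0 nM

Overall dilution factor = 20 × 12 × 10.01 × 4.014 = 9639.
492 μM / 9639 = 0.0510 μM = 51.0 nM.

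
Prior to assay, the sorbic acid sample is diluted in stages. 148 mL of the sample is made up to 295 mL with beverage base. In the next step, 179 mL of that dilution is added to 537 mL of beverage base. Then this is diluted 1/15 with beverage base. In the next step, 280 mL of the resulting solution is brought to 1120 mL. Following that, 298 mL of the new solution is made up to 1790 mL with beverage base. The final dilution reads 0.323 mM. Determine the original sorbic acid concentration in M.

0.928 M

Overall dilution factor = 1.993 × 4 × 15 × 4 × 6.007 = 2873.
Original = 0.323 mM × 2873 = 928 mM = 0.928 M.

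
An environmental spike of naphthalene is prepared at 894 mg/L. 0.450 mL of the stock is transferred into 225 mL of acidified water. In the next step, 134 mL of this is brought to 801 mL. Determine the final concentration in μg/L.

Overall dilution factor = 501 × 5.978 = 2995.
894 mg/L / 2995 = 0.299 mg/L = 299 μg/L.

299 μg/L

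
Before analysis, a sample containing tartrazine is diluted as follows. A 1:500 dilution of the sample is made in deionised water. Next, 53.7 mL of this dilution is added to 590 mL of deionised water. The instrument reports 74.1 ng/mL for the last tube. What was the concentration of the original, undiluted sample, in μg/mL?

444 μg/mL

Overall dilution factor = 500 × 11.99 = 5993.
Original = 74.1 ng/mL × 5993 = 4.44 × 10⁵ ng/mL = 444 μg/mL.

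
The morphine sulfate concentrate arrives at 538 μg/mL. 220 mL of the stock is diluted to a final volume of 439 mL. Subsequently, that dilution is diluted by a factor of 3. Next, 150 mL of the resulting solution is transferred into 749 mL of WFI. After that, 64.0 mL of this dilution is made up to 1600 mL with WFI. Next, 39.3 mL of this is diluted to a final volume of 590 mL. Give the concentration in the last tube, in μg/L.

Overall dilution factor = 1.995 × 3 × 5.993 × 25 × 15.01 = 1.35 × 10⁴.
538 μg/mL / 1.35 × 10⁴ = 0.0400 μg/mL = 40.0 μg/L.

40.0 μg/L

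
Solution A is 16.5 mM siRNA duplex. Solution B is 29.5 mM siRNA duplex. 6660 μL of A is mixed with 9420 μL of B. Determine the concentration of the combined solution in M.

0.0241 M

C_mix = (C_A·V_A + C_B·V_B)/(V_A + V_B) = (16.5×6660 + 29.5×9420) / 16080 = 24.1 mM = 0.0241 M.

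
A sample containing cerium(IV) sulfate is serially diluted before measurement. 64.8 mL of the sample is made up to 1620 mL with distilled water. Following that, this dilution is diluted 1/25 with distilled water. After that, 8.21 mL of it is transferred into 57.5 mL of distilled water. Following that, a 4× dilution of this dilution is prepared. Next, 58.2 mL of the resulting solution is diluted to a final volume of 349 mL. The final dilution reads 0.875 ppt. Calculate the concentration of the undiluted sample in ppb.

Overall dilution factor = 25 × 25 × 8.004 × 4 × 5.997 = 1.20 × 10⁵.
Original = 0.875 ppt × 1.20 × 10⁵ = 1.05 × 10⁵ ppt = 105 ppb.

105 ppb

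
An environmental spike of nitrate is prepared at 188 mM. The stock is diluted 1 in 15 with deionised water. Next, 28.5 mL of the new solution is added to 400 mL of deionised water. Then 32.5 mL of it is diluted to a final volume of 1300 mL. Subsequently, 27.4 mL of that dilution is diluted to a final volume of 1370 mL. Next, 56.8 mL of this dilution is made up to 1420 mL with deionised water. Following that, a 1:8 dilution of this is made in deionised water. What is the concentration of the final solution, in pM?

2080 pM

Overall dilution factor = 15 × 15.04 × 40 × 50 × 25 × 8 = 9.02 × 10⁷.
188 mM / 9.02 × 10⁷ = 2.08 × 10⁻⁶ mM = 2080 pM.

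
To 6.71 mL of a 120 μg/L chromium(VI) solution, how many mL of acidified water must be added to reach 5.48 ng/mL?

140 mL

5.48 ng/mL = 5.48 μg/L.
V₂ = C₁V₁/C₂ = 120 × 6.71 / 5.48 = 147 mL.
Diluent to add = V₂ − V₁ = 147 − 6.71 = 140 mL.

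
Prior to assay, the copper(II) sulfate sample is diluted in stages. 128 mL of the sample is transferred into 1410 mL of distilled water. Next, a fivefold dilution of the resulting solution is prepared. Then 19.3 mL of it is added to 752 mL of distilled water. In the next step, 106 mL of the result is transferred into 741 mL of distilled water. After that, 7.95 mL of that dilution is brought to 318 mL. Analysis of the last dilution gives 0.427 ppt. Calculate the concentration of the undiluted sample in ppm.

Overall dilution factor = 12.02 × 5 × 39.96 × 7.991 × 40 = 7.67 × 10⁵.
Original = 0.427 ppt × 7.67 × 10⁵ = 3.28 × 10⁵ ppt = 0.328 ppm.

0.328 ppm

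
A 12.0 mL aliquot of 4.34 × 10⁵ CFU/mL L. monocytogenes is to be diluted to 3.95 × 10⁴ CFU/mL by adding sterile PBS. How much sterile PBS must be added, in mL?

V₂ = C₁V₁/C₂ = 4.34 × 10⁵ × 12.0 / 3.95 × 10⁴ = 132 mL.
Diluent to add = V₂ − V₁ = 132 − 12.0 = 120 mL.

120 mL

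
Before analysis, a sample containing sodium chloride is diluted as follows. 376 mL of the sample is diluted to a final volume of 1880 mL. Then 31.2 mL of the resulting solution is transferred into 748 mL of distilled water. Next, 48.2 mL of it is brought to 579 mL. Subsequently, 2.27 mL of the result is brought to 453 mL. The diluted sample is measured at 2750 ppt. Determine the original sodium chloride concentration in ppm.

823 ppm

Overall dilution factor = 5 × 24.97 × 12.01 × 199.6 = 2.99 × 10⁵.
Original = 2750 ppt × 2.99 × 10⁵ = 8.23 × 10⁸ ppt = 823 ppm.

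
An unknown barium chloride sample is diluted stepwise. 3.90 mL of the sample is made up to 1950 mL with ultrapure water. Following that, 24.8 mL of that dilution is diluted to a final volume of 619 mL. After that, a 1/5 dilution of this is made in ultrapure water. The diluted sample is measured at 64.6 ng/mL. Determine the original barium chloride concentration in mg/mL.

Overall dilution factor = 500 × 24.96 × 5 = 6.24 × 10⁴.
Original = 64.6 ng/mL × 6.24 × 10⁴ = 4.03 × 10⁶ ng/mL = 4.03 mg/mL.

4.03 mg/mL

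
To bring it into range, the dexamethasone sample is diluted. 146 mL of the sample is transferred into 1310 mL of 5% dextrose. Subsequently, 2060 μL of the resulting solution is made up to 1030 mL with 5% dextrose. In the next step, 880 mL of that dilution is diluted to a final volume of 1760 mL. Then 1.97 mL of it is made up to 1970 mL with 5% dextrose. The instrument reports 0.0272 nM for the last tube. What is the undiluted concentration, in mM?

Overall dilution factor = 9.973 × 500 × 2 × 1000 = 9.97 × 10⁶.
Original = 0.0272 nM × 9.97 × 10⁶ = 2.71 × 10⁵ nM = 0.271 mM.

0.271 mM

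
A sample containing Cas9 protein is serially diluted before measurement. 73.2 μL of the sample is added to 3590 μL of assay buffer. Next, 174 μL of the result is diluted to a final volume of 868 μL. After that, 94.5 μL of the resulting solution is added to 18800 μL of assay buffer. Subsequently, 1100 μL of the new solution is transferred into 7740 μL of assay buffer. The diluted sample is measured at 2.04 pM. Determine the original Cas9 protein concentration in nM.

Overall dilution factor = 50.04 × 4.989 × 199.9 × 8.036 = 4.01 × 10⁵.
Original = 2.04 pM × 4.01 × 10⁵ = 8.18 × 10⁵ pM = 818 nM.

818 nM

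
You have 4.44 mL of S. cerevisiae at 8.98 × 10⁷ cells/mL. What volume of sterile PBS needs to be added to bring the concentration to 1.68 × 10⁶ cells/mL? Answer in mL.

V₂ = C₁V₁/C₂ = 8.98 × 10⁷ × 4.44 / 1.68 × 10⁶ = 237 mL.
Diluent to add = V₂ − V₁ = 237 − 4.44 = 233 mL.

233 mL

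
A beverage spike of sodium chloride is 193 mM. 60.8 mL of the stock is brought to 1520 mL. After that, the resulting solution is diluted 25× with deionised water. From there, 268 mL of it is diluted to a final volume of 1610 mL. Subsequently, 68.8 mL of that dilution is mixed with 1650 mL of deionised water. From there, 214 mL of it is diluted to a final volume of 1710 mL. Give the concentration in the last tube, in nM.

257 nM

Overall dilution factor = 25 × 25 × 6.007 × 24.98 × 7.991 = 7.50 × 10⁵.
193 mM / 7.50 × 10⁵ = 2.57 × 10⁻⁴ mM = 257 nM.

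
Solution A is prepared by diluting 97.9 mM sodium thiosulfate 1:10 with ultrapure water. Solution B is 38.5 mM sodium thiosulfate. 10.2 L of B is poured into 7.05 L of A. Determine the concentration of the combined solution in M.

C_A = 97.9 mM / 10 = 9.79 mM.
C_mix = (C_A·V_A + C_B·V_B)/(V_A + V_B) = (9.79×7.05 + 38.5×10.2) / 17.25 = 26.8 mM = 0.0268 M.

0.0268 M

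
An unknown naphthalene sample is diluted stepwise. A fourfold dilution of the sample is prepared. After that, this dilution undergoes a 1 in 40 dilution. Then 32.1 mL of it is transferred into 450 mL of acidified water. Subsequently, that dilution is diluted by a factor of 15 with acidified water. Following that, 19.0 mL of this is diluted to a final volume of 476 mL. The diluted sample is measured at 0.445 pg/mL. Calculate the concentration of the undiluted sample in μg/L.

Overall dilution factor = 4 × 40 × 15.02 × 15 × 25.05 = 9.03 × 10⁵.
Original = 0.445 pg/mL × 9.03 × 10⁵ = 4.02 × 10⁵ pg/mL = 402 μg/L.

402 μg/L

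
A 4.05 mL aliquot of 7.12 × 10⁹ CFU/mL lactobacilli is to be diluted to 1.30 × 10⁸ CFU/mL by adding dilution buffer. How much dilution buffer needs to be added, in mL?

V₂ = C₁V₁/C₂ = 7.12 × 10⁹ × 4.05 / 1.30 × 10⁸ = 222 mL.
Diluent to add = V₂ − V₁ = 222 − 4.05 = 218 mL.

218 mL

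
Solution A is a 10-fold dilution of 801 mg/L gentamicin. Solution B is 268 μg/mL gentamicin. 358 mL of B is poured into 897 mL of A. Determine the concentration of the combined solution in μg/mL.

134 μg/mL

C_A = 801 mg/L / 10 = 80.1 mg/L.
C_B = 268 μg/mL = 268 mg/L.
C_mix = (C_A·V_A + C_B·V_B)/(V_A + V_B) = (80.1×897 + 268×358) / 1255 = 134 mg/L = 134 μg/mL.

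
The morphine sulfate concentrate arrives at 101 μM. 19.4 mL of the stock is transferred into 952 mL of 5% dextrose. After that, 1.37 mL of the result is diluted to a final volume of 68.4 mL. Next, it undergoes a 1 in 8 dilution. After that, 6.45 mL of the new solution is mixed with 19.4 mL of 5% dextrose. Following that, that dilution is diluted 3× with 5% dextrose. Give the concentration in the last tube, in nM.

Overall dilution factor = 50.07 × 49.93 × 8 × 4.008 × 3 = 2.40 × 10⁵.
101 μM / 2.40 × 10⁵ = 4.20 × 10⁻⁴ μM = 0.420 nM.

0.420 nM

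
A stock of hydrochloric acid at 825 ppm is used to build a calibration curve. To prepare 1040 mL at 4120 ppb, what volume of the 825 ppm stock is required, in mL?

5.19 mL

4120 ppb = 4.12 ppm.
V₁ = C₂V₂/C₁ = 4.12 × 1040 / 825 = 5.19 mL.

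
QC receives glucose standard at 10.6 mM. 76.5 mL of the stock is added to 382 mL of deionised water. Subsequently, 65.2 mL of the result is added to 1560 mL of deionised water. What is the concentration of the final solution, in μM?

Overall dilution factor = 5.993 × 24.93 = 149.
10.6 mM / 149 = 0.0710 mM = 71.0 μM.

71.0 μM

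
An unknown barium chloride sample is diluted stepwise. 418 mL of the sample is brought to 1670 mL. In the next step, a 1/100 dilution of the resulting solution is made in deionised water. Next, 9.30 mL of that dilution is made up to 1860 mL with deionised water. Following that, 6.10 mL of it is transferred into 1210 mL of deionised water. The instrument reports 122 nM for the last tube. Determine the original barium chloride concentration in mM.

Overall dilution factor = 3.995 × 100 × 200 × 199.4 = 1.59 × 10⁷.
Original = 122 nM × 1.59 × 10⁷ = 1.94 × 10⁹ nM = 1940 mM.

1940 mM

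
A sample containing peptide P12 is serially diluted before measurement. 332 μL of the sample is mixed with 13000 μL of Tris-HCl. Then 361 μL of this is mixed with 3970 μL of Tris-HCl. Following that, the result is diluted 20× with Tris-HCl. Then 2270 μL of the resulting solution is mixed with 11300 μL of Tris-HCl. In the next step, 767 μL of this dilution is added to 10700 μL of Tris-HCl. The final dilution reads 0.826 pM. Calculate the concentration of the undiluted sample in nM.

711 nM

Overall dilution factor = 40.16 × 12.00 × 20 × 5.978 × 14.95 = 8.61 × 10⁵.
Original = 0.826 pM × 8.61 × 10⁵ = 7.11 × 10⁵ pM = 711 nM.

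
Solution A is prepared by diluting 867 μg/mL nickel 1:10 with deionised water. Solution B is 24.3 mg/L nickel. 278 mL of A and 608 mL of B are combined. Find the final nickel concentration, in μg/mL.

C_A = 867 μg/mL / 10 = 86.7 μg/mL.
C_B = 24.3 mg/L = 24.3 μg/mL.
C_mix = (C_A·V_A + C_B·V_B)/(V_A + V_B) = (86.7×278 + 24.3×608) / 886.0 = 43.9 μg/mL.

43.9 μg/mL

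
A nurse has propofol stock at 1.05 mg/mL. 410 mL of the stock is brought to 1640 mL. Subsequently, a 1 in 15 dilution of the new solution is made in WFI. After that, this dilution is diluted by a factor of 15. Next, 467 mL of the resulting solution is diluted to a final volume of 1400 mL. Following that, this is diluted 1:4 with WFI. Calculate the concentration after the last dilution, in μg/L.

97.3 μg/L

Overall dilution factor = 4 × 15 × 15 × 2.998 × 4 = 1.08 × 10⁴.
1.05 mg/mL / 1.08 × 10⁴ = 9.73 × 10⁻⁵ mg/mL = 97.3 μg/L.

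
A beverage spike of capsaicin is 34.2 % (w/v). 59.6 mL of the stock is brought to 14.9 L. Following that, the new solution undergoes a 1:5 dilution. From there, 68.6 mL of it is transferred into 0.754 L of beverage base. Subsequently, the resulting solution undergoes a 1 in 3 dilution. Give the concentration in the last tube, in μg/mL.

7.61 μg/mL

Overall dilution factor = 250 × 5 × 11.99 × 3 = 4.50 × 10⁴.
34.2 % (w/v) / 4.50 × 10⁴ = 7.61 × 10⁻⁴ % (w/v) = 7.61 μg/mL.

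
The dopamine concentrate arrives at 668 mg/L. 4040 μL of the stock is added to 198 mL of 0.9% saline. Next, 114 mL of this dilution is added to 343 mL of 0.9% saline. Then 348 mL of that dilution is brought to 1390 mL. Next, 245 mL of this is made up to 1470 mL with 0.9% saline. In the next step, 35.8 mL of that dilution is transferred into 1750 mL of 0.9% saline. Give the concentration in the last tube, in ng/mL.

2.79 ng/mL

Overall dilution factor = 50.01 × 4.009 × 3.994 × 6 × 49.88 = 2.40 × 10⁵.
668 mg/L / 2.40 × 10⁵ = 2.79 × 10⁻³ mg/L = 2.79 ng/mL.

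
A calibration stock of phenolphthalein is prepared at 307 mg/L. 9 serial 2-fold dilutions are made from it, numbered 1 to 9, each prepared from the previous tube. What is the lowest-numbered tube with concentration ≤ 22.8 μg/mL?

Tube n has concentration 307 mg/L / 2ⁿ.
Need 2ⁿ ≥ 307 mg/L / 22.8 μg/mL = 13.5, so n ≥ 3.75.
First such tube: n = 4.

tube 4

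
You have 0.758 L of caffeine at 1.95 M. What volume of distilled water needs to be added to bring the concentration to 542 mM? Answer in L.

1.97 L

542 mM = 0.542 M.
V₂ = C₁V₁/C₂ = 1.95 × 0.758 / 0.542 = 2.73 L.
Diluent to add = V₂ − V₁ = 2.73 − 0.758 = 1.97 L.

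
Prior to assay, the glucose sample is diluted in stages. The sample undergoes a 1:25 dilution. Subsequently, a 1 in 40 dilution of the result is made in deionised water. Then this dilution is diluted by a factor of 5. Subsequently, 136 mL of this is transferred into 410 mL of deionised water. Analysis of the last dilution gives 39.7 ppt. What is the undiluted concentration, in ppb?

Overall dilution factor = 25 × 40 × 5 × 4.015 = 2.01 × 10⁴.
Original = 39.7 ppt × 2.01 × 10⁴ = 7.97 × 10⁵ ppt = 797 ppb.

797 ppb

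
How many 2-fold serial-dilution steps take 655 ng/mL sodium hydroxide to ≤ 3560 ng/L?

Need 2ⁿ ≥ 184, so n ≥ log(184)/log(2) = 7.52.
Minimum whole steps: n = 8.

8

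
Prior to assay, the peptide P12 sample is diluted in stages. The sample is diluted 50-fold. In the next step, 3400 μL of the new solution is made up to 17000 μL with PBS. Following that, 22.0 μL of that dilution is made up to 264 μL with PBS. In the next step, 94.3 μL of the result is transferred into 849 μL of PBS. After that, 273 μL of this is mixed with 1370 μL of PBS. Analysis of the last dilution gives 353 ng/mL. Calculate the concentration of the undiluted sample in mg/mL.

63.8 mg/mL

Overall dilution factor = 50 × 5 × 12 × 10.00 × 6.018 = 1.81 × 10⁵.
Original = 353 ng/mL × 1.81 × 10⁵ = 6.38 × 10⁷ ng/mL = 63.8 mg/mL.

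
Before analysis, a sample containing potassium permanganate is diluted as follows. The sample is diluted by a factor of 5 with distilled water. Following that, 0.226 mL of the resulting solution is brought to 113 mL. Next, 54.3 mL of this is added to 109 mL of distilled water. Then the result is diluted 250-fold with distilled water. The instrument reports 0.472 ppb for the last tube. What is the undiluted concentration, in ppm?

887 ppm

Overall dilution factor = 5 × 500 × 3.007 × 250 = 1.88 × 10⁶.
Original = 0.472 ppb × 1.88 × 10⁶ = 8.87 × 10⁵ ppb = 887 ppm.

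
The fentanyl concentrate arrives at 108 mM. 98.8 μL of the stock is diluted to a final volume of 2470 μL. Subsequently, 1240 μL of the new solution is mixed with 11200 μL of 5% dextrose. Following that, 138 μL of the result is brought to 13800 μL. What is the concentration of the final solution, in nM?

Overall dilution factor = 25 × 10.03 × 100 = 2.51 × 10⁴.
108 mM / 2.51 × 10⁴ = 4.31 × 10⁻³ mM = 4310 nM.

4310 nM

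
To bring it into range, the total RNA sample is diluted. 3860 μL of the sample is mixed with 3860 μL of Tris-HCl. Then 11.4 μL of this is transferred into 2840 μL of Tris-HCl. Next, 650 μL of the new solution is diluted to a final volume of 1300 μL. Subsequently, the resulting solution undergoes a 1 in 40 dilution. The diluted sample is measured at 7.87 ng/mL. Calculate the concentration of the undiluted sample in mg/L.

315 mg/L

Overall dilution factor = 2 × 250.1 × 2 × 40 = 4.00 × 10⁴.
Original = 7.87 ng/mL × 4.00 × 10⁴ = 3.15 × 10⁵ ng/mL = 315 mg/L.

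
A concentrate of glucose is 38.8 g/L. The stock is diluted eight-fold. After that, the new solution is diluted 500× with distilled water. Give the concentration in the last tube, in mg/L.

Overall dilution factor = 8 × 500 = 4000.
38.8 g/L / 4000 = 9.70 × 10⁻³ g/L = 9.70 mg/L.

9.70 mg/L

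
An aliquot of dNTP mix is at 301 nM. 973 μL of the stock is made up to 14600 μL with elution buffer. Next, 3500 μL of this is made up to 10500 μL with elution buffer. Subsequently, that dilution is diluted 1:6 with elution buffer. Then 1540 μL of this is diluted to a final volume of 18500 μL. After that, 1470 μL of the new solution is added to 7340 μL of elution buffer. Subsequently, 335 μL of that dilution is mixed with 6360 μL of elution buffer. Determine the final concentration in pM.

Overall dilution factor = 15.01 × 3 × 6 × 12.01 × 5.993 × 19.99 = 3.89 × 10⁵.
301 nM / 3.89 × 10⁵ = 7.75 × 10⁻⁴ nM = 0.775 pM.

0.775 pM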